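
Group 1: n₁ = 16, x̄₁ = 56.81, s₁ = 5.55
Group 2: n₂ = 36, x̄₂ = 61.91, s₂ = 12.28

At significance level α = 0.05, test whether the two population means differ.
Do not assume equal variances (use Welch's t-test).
Welch's two-sample t-test:
H₀: μ₁ = μ₂
H₁: μ₁ ≠ μ₂
s₁²/n₁ = 5.55²/16 = 1.9252,  s₂²/n₂ = 12.28²/36 = 4.1888
SE = √(s₁²/n₁ + s₂²/n₂) = √(1.9252 + 4.1888) = 2.4727
df (Welch-Satterthwaite) = (s₁²/n₁ + s₂²/n₂)² / [(s₁²/n₁)²/(n₁-1) + (s₂²/n₂)²/(n₂-1)] ≈ 49.95
t = (x̄₁ - x̄₂) / SE = (56.81 - 61.91) / 2.4727 = -5.10 / 2.4727 = -2.063
p-value = 0.0444

Since p-value < α = 0.05, we reject H₀.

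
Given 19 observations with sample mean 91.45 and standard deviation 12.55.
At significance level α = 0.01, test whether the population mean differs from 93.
One-sample t-test:
H₀: μ = 93
H₁: μ ≠ 93
df = n - 1 = 18
t = (x̄ - μ₀) / (s/√n) = (91.45 - 93) / (12.55/√19) = -0.538
p-value = 0.5969

Since p-value > α = 0.01, we fail to reject H₀.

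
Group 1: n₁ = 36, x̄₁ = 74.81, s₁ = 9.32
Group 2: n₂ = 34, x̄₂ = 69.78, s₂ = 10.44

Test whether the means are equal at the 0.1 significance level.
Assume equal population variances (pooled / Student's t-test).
Student's two-sample t-test (equal variances):
H₀: μ₁ = μ₂
H₁: μ₁ ≠ μ₂
df = n₁ + n₂ - 2 = 68
Pooled variance s_p² = [(n₁-1)s₁² + (n₂-1)s₂²] / (n₁ + n₂ - 2) = [(35)(9.32²) + (33)(10.44²)] / 68 = 97.6025
SE = √(s_p²(1/n₁ + 1/n₂)) = √(97.6025 × (1/36 + 1/34)) = 2.3626
t = (x̄₁ - x̄₂) / SE = (74.81 - 69.78) / 2.3626 = 5.03 / 2.3626 = 2.129
p-value = 0.0369

Since p-value < α = 0.1, we reject H₀.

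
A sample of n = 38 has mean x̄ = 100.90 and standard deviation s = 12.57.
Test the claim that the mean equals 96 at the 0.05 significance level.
One-sample t-test:
H₀: μ = 96
H₁: μ ≠ 96
df = n - 1 = 37
t = (x̄ - μ₀) / (s/√n) = (100.90 - 96) / (12.57/√38) = 2.403
p-value = 0.0214

Since p-value < α = 0.05, we reject H₀.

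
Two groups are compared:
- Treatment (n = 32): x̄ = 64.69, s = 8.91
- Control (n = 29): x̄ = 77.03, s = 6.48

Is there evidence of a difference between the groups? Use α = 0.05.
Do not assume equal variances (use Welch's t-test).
Welch's two-sample t-test:
H₀: μ₁ = μ₂
H₁: μ₁ ≠ μ₂
s₁²/n₁ = 8.91²/32 = 2.4809,  s₂²/n₂ = 6.48²/29 = 1.4479
SE = √(s₁²/n₁ + s₂²/n₂) = √(2.4809 + 1.4479) = 1.9821
df (Welch-Satterthwaite) = (s₁²/n₁ + s₂²/n₂)² / [(s₁²/n₁)²/(n₁-1) + (s₂²/n₂)²/(n₂-1)] ≈ 56.45
t = (x̄₁ - x̄₂) / SE = (64.69 - 77.03) / 1.9821 = -12.34 / 1.9821 = -6.226
p-value < 0.0001

Since p-value < α = 0.05, we reject H₀.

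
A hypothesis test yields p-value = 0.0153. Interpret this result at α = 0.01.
Since p = 0.0153 > α = 0.01, fail to reject H₀.
There is insufficient evidence to reject the null hypothesis; the result is not statistically significant at the 0.01 level.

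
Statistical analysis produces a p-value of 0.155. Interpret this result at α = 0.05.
Since p = 0.155 > α = 0.05, fail to reject H₀.
There is insufficient evidence to reject the null hypothesis; the result is not statistically significant at the 0.05 level.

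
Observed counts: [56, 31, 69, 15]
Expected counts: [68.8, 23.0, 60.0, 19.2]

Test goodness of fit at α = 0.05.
Chi-square goodness of fit test:
H₀: observed counts match expected distribution
H₁: observed counts differ from expected distribution
df = k - 1 = 3
χ² = Σ(O - E)²/E
   = (56 - 68.8)²/68.8 + (31 - 23.0)²/23.0 + (69 - 60.0)²/60.0 + (15 - 19.2)²/19.2
   = 2.381 + 2.783 + 1.350 + 0.919
   = 7.43
p-value = 0.0593

Since p-value > α = 0.05, we fail to reject H₀.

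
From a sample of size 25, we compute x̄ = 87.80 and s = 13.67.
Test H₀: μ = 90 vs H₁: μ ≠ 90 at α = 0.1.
One-sample t-test:
H₀: μ = 90
H₁: μ ≠ 90
df = n - 1 = 24
t = (x̄ - μ₀) / (s/√n) = (87.80 - 90) / (13.67/√25) = -0.805
p-value = 0.4289

Since p-value > α = 0.1, we fail to reject H₀.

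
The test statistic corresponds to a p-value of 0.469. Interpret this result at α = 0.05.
Since p = 0.469 > α = 0.05, fail to reject H₀.
There is insufficient evidence to reject the null hypothesis; the result is not statistically significant at the 0.05 level.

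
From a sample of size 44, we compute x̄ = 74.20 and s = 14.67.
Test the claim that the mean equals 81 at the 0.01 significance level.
One-sample t-test:
H₀: μ = 81
H₁: μ ≠ 81
df = n - 1 = 43
t = (x̄ - μ₀) / (s/√n) = (74.20 - 81) / (14.67/√44) = -3.075
p-value = 0.0037

Since p-value < α = 0.01, we reject H₀.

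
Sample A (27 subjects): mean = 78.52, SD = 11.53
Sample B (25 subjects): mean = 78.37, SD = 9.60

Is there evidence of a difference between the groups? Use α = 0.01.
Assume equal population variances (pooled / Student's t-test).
Student's two-sample t-test (equal variances):
H₀: μ₁ = μ₂
H₁: μ₁ ≠ μ₂
df = n₁ + n₂ - 2 = 50
Pooled variance s_p² = [(n₁-1)s₁² + (n₂-1)s₂²] / (n₁ + n₂ - 2) = [(26)(11.53²) + (24)(9.60²)] / 50 = 113.3661
SE = √(s_p²(1/n₁ + 1/n₂)) = √(113.3661 × (1/27 + 1/25)) = 2.9552
t = (x̄₁ - x̄₂) / SE = (78.52 - 78.37) / 2.9552 = 0.15 / 2.9552 = 0.051
p-value = 0.9597

Since p-value > α = 0.01, we fail to reject H₀.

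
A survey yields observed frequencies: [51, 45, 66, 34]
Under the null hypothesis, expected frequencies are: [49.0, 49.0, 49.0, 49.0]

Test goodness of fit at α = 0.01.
Chi-square goodness of fit test:
H₀: observed counts match expected distribution
H₁: observed counts differ from expected distribution
df = k - 1 = 3
χ² = Σ(O - E)²/E
   = (51 - 49.0)²/49.0 + (45 - 49.0)²/49.0 + (66 - 49.0)²/49.0 + (34 - 49.0)²/49.0
   = 0.082 + 0.327 + 5.898 + 4.592
   = 10.90
p-value = 0.0123

Since p-value > α = 0.01, we fail to reject H₀.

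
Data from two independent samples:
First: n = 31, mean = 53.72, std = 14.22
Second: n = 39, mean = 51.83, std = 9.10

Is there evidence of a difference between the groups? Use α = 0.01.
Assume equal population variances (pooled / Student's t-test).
Student's two-sample t-test (equal variances):
H₀: μ₁ = μ₂
H₁: μ₁ ≠ μ₂
df = n₁ + n₂ - 2 = 68
Pooled variance s_p² = [(n₁-1)s₁² + (n₂-1)s₂²] / (n₁ + n₂ - 2) = [(30)(14.22²) + (38)(9.10²)] / 68 = 135.4858
SE = √(s_p²(1/n₁ + 1/n₂)) = √(135.4858 × (1/31 + 1/39)) = 2.8008
t = (x̄₁ - x̄₂) / SE = (53.72 - 51.83) / 2.8008 = 1.89 / 2.8008 = 0.675
p-value = 0.5021

Since p-value > α = 0.01, we fail to reject H₀.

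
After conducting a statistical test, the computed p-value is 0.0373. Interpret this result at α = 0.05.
Since p = 0.0373 < α = 0.05, reject H₀.
There is sufficient evidence to reject the null hypothesis; the result is statistically significant at the 0.05 level.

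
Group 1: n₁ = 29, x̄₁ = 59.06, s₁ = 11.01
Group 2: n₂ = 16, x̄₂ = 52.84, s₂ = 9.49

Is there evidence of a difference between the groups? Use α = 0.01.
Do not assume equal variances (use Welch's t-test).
Welch's two-sample t-test:
H₀: μ₁ = μ₂
H₁: μ₁ ≠ μ₂
s₁²/n₁ = 11.01²/29 = 4.1800,  s₂²/n₂ = 9.49²/16 = 5.6288
SE = √(s₁²/n₁ + s₂²/n₂) = √(4.1800 + 5.6288) = 3.1319
df (Welch-Satterthwaite) = (s₁²/n₁ + s₂²/n₂)² / [(s₁²/n₁)²/(n₁-1) + (s₂²/n₂)²/(n₂-1)] ≈ 35.16
t = (x̄₁ - x̄₂) / SE = (59.06 - 52.84) / 3.1319 = 6.22 / 3.1319 = 1.986
p-value = 0.0549

Since p-value > α = 0.01, we fail to reject H₀.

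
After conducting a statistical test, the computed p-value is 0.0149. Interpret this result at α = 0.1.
Since p = 0.0149 < α = 0.1, reject H₀.
There is sufficient evidence to reject the null hypothesis; the result is statistically significant at the 0.1 level.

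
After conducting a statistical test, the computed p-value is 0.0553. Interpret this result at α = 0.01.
Since p = 0.0553 > α = 0.01, fail to reject H₀.
There is insufficient evidence to reject the null hypothesis; the result is not statistically significant at the 0.01 level.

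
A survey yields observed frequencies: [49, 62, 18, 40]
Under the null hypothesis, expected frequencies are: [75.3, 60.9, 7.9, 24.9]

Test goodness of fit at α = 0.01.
Chi-square goodness of fit test:
H₀: observed counts match expected distribution
H₁: observed counts differ from expected distribution
df = k - 1 = 3
χ² = Σ(O - E)²/E
   = (49 - 75.3)²/75.3 + (62 - 60.9)²/60.9 + (18 - 7.9)²/7.9 + (40 - 24.9)²/24.9
   = 9.186 + 0.020 + 12.913 + 9.157
   = 31.28
p-value < 0.0001

Since p-value < α = 0.01, we reject H₀.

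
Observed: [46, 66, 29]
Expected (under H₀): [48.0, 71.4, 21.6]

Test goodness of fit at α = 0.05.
Chi-square goodness of fit test:
H₀: observed counts match expected distribution
H₁: observed counts differ from expected distribution
df = k - 1 = 2
χ² = Σ(O - E)²/E
   = (46 - 48.0)²/48.0 + (66 - 71.4)²/71.4 + (29 - 21.6)²/21.6
   = 0.083 + 0.408 + 2.535
   = 3.03
p-value = 0.2201

Since p-value > α = 0.05, we fail to reject H₀.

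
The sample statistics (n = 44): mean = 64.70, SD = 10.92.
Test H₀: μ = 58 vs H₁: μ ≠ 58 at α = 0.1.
One-sample t-test:
H₀: μ = 58
H₁: μ ≠ 58
df = n - 1 = 43
t = (x̄ - μ₀) / (s/√n) = (64.70 - 58) / (10.92/√44) = 4.070
p-value = 0.0002

Since p-value < α = 0.1, we reject H₀.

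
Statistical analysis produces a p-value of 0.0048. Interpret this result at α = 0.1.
Since p = 0.0048 < α = 0.1, reject H₀.
There is sufficient evidence to reject the null hypothesis; the result is statistically significant at the 0.1 level.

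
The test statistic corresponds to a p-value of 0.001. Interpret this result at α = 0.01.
Since p = 0.001 < α = 0.01, reject H₀.
There is sufficient evidence to reject the null hypothesis; the result is statistically significant at the 0.01 level.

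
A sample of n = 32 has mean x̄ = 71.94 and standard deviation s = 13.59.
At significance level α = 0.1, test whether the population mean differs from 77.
One-sample t-test:
H₀: μ = 77
H₁: μ ≠ 77
df = n - 1 = 31
t = (x̄ - μ₀) / (s/√n) = (71.94 - 77) / (13.59/√32) = -2.106
p-value = 0.0434

Since p-value < α = 0.1, we reject H₀.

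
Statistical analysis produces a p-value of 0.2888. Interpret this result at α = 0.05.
Since p = 0.2888 > α = 0.05, fail to reject H₀.
There is insufficient evidence to reject the null hypothesis; the result is not statistically significant at the 0.05 level.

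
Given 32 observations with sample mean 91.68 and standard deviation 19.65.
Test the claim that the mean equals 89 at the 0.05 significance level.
One-sample t-test:
H₀: μ = 89
H₁: μ ≠ 89
df = n - 1 = 31
t = (x̄ - μ₀) / (s/√n) = (91.68 - 89) / (19.65/√32) = 0.772
p-value = 0.4462

Since p-value > α = 0.05, we fail to reject H₀.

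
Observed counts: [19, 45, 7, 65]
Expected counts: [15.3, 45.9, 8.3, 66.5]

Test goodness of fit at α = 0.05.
Chi-square goodness of fit test:
H₀: observed counts match expected distribution
H₁: observed counts differ from expected distribution
df = k - 1 = 3
χ² = Σ(O - E)²/E
   = (19 - 15.3)²/15.3 + (45 - 45.9)²/45.9 + (7 - 8.3)²/8.3 + (65 - 66.5)²/66.5
   = 0.895 + 0.018 + 0.204 + 0.034
   = 1.15
p-value = 0.7651

Since p-value > α = 0.05, we fail to reject H₀.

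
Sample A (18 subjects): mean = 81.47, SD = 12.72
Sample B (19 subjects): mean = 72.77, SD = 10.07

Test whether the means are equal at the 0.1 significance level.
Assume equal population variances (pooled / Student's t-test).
Student's two-sample t-test (equal variances):
H₀: μ₁ = μ₂
H₁: μ₁ ≠ μ₂
df = n₁ + n₂ - 2 = 35
Pooled variance s_p² = [(n₁-1)s₁² + (n₂-1)s₂²] / (n₁ + n₂ - 2) = [(17)(12.72²) + (18)(10.07²)] / 35 = 130.7389
SE = √(s_p²(1/n₁ + 1/n₂)) = √(130.7389 × (1/18 + 1/19)) = 3.7609
t = (x̄₁ - x̄₂) / SE = (81.47 - 72.77) / 3.7609 = 8.70 / 3.7609 = 2.313
p-value = 0.0267

Since p-value < α = 0.1, we reject H₀.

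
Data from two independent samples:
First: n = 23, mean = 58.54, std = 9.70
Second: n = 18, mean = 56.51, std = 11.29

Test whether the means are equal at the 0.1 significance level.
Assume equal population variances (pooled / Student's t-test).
Student's two-sample t-test (equal variances):
H₀: μ₁ = μ₂
H₁: μ₁ ≠ μ₂
df = n₁ + n₂ - 2 = 39
Pooled variance s_p² = [(n₁-1)s₁² + (n₂-1)s₂²] / (n₁ + n₂ - 2) = [(22)(9.70²) + (17)(11.29²)] / 39 = 108.6377
SE = √(s_p²(1/n₁ + 1/n₂)) = √(108.6377 × (1/23 + 1/18)) = 3.2801
t = (x̄₁ - x̄₂) / SE = (58.54 - 56.51) / 3.2801 = 2.03 / 3.2801 = 0.619
p-value = 0.5396

Since p-value > α = 0.1, we fail to reject H₀.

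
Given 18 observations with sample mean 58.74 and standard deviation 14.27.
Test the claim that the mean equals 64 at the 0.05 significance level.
One-sample t-test:
H₀: μ = 64
H₁: μ ≠ 64
df = n - 1 = 17
t = (x̄ - μ₀) / (s/√n) = (58.74 - 64) / (14.27/√18) = -1.564
p-value = 0.1363

Since p-value > α = 0.05, we fail to reject H₀.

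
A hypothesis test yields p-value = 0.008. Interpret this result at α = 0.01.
Since p = 0.008 < α = 0.01, reject H₀.
There is sufficient evidence to reject the null hypothesis; the result is statistically significant at the 0.01 level.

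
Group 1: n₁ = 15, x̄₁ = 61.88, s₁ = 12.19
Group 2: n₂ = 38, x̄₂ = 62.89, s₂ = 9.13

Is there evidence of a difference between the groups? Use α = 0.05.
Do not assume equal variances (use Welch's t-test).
Welch's two-sample t-test:
H₀: μ₁ = μ₂
H₁: μ₁ ≠ μ₂
s₁²/n₁ = 12.19²/15 = 9.9064,  s₂²/n₂ = 9.13²/38 = 2.1936
SE = √(s₁²/n₁ + s₂²/n₂) = √(9.9064 + 2.1936) = 3.4785
df (Welch-Satterthwaite) = (s₁²/n₁ + s₂²/n₂)² / [(s₁²/n₁)²/(n₁-1) + (s₂²/n₂)²/(n₂-1)] ≈ 20.51
t = (x̄₁ - x̄₂) / SE = (61.88 - 62.89) / 3.4785 = -1.01 / 3.4785 = -0.290
p-value = 0.7745

Since p-value > α = 0.05, we fail to reject H₀.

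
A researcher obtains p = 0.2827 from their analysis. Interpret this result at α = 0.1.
Since p = 0.2827 > α = 0.1, fail to reject H₀.
There is insufficient evidence to reject the null hypothesis; the result is not statistically significant at the 0.1 level.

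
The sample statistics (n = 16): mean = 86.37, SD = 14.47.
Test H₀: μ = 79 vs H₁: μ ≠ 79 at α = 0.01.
One-sample t-test:
H₀: μ = 79
H₁: μ ≠ 79
df = n - 1 = 15
t = (x̄ - μ₀) / (s/√n) = (86.37 - 79) / (14.47/√16) = 2.037
p-value = 0.0597

Since p-value > α = 0.01, we fail to reject H₀.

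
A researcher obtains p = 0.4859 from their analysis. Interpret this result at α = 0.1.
Since p = 0.4859 > α = 0.1, fail to reject H₀.
There is insufficient evidence to reject the null hypothesis; the result is not statistically significant at the 0.1 level.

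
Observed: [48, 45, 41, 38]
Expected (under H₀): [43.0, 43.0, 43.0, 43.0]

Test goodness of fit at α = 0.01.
Chi-square goodness of fit test:
H₀: observed counts match expected distribution
H₁: observed counts differ from expected distribution
df = k - 1 = 3
χ² = Σ(O - E)²/E
   = (48 - 43.0)²/43.0 + (45 - 43.0)²/43.0 + (41 - 43.0)²/43.0 + (38 - 43.0)²/43.0
   = 0.581 + 0.093 + 0.093 + 0.581
   = 1.35
p-value = 0.7176

Since p-value > α = 0.01, we fail to reject H₀.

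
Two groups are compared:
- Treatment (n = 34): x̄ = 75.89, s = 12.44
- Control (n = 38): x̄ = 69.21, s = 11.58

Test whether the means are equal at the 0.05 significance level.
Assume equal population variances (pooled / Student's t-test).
Student's two-sample t-test (equal variances):
H₀: μ₁ = μ₂
H₁: μ₁ ≠ μ₂
df = n₁ + n₂ - 2 = 70
Pooled variance s_p² = [(n₁-1)s₁² + (n₂-1)s₂²] / (n₁ + n₂ - 2) = [(33)(12.44²) + (37)(11.58²)] / 70 = 143.8348
SE = √(s_p²(1/n₁ + 1/n₂)) = √(143.8348 × (1/34 + 1/38)) = 2.8312
t = (x̄₁ - x̄₂) / SE = (75.89 - 69.21) / 2.8312 = 6.68 / 2.8312 = 2.359
p-value = 0.0211

Since p-value < α = 0.05, we reject H₀.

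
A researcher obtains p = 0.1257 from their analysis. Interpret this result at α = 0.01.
Since p = 0.1257 > α = 0.01, fail to reject H₀.
There is insufficient evidence to reject the null hypothesis; the result is not statistically significant at the 0.01 level.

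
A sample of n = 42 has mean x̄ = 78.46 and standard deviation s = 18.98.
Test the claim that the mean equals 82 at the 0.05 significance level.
One-sample t-test:
H₀: μ = 82
H₁: μ ≠ 82
df = n - 1 = 41
t = (x̄ - μ₀) / (s/√n) = (78.46 - 82) / (18.98/√42) = -1.209
p-value = 0.2337

Since p-value > α = 0.05, we fail to reject H₀.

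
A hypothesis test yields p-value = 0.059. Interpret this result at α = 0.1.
Since p = 0.059 < α = 0.1, reject H₀.
There is sufficient evidence to reject the null hypothesis; the result is statistically significant at the 0.1 level.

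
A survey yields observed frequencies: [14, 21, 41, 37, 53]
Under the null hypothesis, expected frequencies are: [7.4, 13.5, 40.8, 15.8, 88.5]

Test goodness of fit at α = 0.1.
Chi-square goodness of fit test:
H₀: observed counts match expected distribution
H₁: observed counts differ from expected distribution
df = k - 1 = 4
χ² = Σ(O - E)²/E
   = (14 - 7.4)²/7.4 + (21 - 13.5)²/13.5 + (41 - 40.8)²/40.8 + (37 - 15.8)²/15.8 + (53 - 88.5)²/88.5
   = 5.886 + 4.167 + 0.001 + 28.446 + 14.240
   = 52.74
p-value < 0.0001

Since p-value < α = 0.1, we reject H₀.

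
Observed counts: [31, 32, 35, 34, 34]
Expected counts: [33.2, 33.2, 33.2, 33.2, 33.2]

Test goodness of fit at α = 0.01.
Chi-square goodness of fit test:
H₀: observed counts match expected distribution
H₁: observed counts differ from expected distribution
df = k - 1 = 4
χ² = Σ(O - E)²/E
   = (31 - 33.2)²/33.2 + (32 - 33.2)²/33.2 + (35 - 33.2)²/33.2 + (34 - 33.2)²/33.2 + (34 - 33.2)²/33.2
   = 0.146 + 0.043 + 0.098 + 0.019 + 0.019
   = 0.33
p-value = 0.9881

Since p-value > α = 0.01, we fail to reject H₀.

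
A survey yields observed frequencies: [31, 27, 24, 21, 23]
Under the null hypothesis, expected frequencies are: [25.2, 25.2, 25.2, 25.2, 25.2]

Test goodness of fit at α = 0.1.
Chi-square goodness of fit test:
H₀: observed counts match expected distribution
H₁: observed counts differ from expected distribution
df = k - 1 = 4
χ² = Σ(O - E)²/E
   = (31 - 25.2)²/25.2 + (27 - 25.2)²/25.2 + (24 - 25.2)²/25.2 + (21 - 25.2)²/25.2 + (23 - 25.2)²/25.2
   = 1.335 + 0.129 + 0.057 + 0.700 + 0.192
   = 2.41
p-value = 0.6603

Since p-value > α = 0.1, we fail to reject H₀.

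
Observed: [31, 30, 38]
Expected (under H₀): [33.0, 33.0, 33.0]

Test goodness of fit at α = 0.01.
Chi-square goodness of fit test:
H₀: observed counts match expected distribution
H₁: observed counts differ from expected distribution
df = k - 1 = 2
χ² = Σ(O - E)²/E
   = (31 - 33.0)²/33.0 + (30 - 33.0)²/33.0 + (38 - 33.0)²/33.0
   = 0.121 + 0.273 + 0.758
   = 1.15
p-value = 0.5623

Since p-value > α = 0.01, we fail to reject H₀.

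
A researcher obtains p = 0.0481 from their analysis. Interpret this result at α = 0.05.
Since p = 0.0481 < α = 0.05, reject H₀.
There is sufficient evidence to reject the null hypothesis; the result is statistically significant at the 0.05 level.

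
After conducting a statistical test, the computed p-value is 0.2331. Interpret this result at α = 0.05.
Since p = 0.2331 > α = 0.05, fail to reject H₀.
There is insufficient evidence to reject the null hypothesis; the result is not statistically significant at the 0.05 level.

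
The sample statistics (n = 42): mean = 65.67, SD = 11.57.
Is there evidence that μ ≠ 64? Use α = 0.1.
One-sample t-test:
H₀: μ = 64
H₁: μ ≠ 64
df = n - 1 = 41
t = (x̄ - μ₀) / (s/√n) = (65.67 - 64) / (11.57/√42) = 0.935
p-value = 0.3550

Since p-value > α = 0.1, we fail to reject H₀.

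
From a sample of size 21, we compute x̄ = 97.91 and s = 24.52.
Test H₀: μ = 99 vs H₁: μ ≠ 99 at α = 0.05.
One-sample t-test:
H₀: μ = 99
H₁: μ ≠ 99
df = n - 1 = 20
t = (x̄ - μ₀) / (s/√n) = (97.91 - 99) / (24.52/√21) = -0.204
p-value = 0.8406

Since p-value > α = 0.05, we fail to reject H₀.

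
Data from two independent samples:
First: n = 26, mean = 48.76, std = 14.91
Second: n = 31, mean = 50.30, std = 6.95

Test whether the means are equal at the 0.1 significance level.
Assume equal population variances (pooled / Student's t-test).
Student's two-sample t-test (equal variances):
H₀: μ₁ = μ₂
H₁: μ₁ ≠ μ₂
df = n₁ + n₂ - 2 = 55
Pooled variance s_p² = [(n₁-1)s₁² + (n₂-1)s₂²] / (n₁ + n₂ - 2) = [(25)(14.91²) + (30)(6.95²)] / 55 = 127.3960
SE = √(s_p²(1/n₁ + 1/n₂)) = √(127.3960 × (1/26 + 1/31)) = 3.0016
t = (x̄₁ - x̄₂) / SE = (48.76 - 50.30) / 3.0016 = -1.54 / 3.0016 = -0.513
p-value = 0.6100

Since p-value > α = 0.1, we fail to reject H₀.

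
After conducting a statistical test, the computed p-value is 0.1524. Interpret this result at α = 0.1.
Since p = 0.1524 > α = 0.1, fail to reject H₀.
There is insufficient evidence to reject the null hypothesis; the result is not statistically significant at the 0.1 level.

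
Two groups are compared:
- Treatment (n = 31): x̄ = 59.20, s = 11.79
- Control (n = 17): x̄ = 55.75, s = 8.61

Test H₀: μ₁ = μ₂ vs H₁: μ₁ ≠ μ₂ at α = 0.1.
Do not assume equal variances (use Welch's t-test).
Welch's two-sample t-test:
H₀: μ₁ = μ₂
H₁: μ₁ ≠ μ₂
s₁²/n₁ = 11.79²/31 = 4.4840,  s₂²/n₂ = 8.61²/17 = 4.3607
SE = √(s₁²/n₁ + s₂²/n₂) = √(4.4840 + 4.3607) = 2.9740
df (Welch-Satterthwaite) = (s₁²/n₁ + s₂²/n₂)² / [(s₁²/n₁)²/(n₁-1) + (s₂²/n₂)²/(n₂-1)] ≈ 42.09
t = (x̄₁ - x̄₂) / SE = (59.20 - 55.75) / 2.9740 = 3.45 / 2.9740 = 1.160
p-value = 0.2526

Since p-value > α = 0.1, we fail to reject H₀.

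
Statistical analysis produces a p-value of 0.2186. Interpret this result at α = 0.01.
Since p = 0.2186 > α = 0.01, fail to reject H₀.
There is insufficient evidence to reject the null hypothesis; the result is not statistically significant at the 0.01 level.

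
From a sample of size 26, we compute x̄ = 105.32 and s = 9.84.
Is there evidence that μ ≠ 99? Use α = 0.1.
One-sample t-test:
H₀: μ = 99
H₁: μ ≠ 99
df = n - 1 = 25
t = (x̄ - μ₀) / (s/√n) = (105.32 - 99) / (9.84/√26) = 3.275
p-value = 0.0031

Since p-value < α = 0.1, we reject H₀.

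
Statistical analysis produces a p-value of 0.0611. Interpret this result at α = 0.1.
Since p = 0.0611 < α = 0.1, reject H₀.
There is sufficient evidence to reject the null hypothesis; the result is statistically significant at the 0.1 level.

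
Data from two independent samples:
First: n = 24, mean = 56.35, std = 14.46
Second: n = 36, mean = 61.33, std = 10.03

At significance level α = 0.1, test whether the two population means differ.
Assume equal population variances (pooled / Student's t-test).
Student's two-sample t-test (equal variances):
H₀: μ₁ = μ₂
H₁: μ₁ ≠ μ₂
df = n₁ + n₂ - 2 = 58
Pooled variance s_p² = [(n₁-1)s₁² + (n₂-1)s₂²] / (n₁ + n₂ - 2) = [(23)(14.46²) + (35)(10.03²)] / 58 = 143.6231
SE = √(s_p²(1/n₁ + 1/n₂)) = √(143.6231 × (1/24 + 1/36)) = 3.1581
t = (x̄₁ - x̄₂) / SE = (56.35 - 61.33) / 3.1581 = -4.98 / 3.1581 = -1.577
p-value = 0.1203

Since p-value > α = 0.1, we fail to reject H₀.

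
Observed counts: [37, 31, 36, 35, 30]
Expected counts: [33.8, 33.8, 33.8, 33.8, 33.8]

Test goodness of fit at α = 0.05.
Chi-square goodness of fit test:
H₀: observed counts match expected distribution
H₁: observed counts differ from expected distribution
df = k - 1 = 4
χ² = Σ(O - E)²/E
   = (37 - 33.8)²/33.8 + (31 - 33.8)²/33.8 + (36 - 33.8)²/33.8 + (35 - 33.8)²/33.8 + (30 - 33.8)²/33.8
   = 0.303 + 0.232 + 0.143 + 0.043 + 0.427
   = 1.15
p-value = 0.8866

Since p-value > α = 0.05, we fail to reject H₀.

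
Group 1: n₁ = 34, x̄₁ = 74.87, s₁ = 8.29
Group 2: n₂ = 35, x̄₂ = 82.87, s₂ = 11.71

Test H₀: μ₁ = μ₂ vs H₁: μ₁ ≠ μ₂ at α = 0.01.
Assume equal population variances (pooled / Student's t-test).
Student's two-sample t-test (equal variances):
H₀: μ₁ = μ₂
H₁: μ₁ ≠ μ₂
df = n₁ + n₂ - 2 = 67
Pooled variance s_p² = [(n₁-1)s₁² + (n₂-1)s₂²] / (n₁ + n₂ - 2) = [(33)(8.29²) + (34)(11.71²)] / 67 = 103.4345
SE = √(s_p²(1/n₁ + 1/n₂)) = √(103.4345 × (1/34 + 1/35)) = 2.4490
t = (x̄₁ - x̄₂) / SE = (74.87 - 82.87) / 2.4490 = -8.00 / 2.4490 = -3.267
p-value = 0.0017

Since p-value < α = 0.01, we reject H₀.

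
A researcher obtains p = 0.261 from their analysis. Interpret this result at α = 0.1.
Since p = 0.261 > α = 0.1, fail to reject H₀.
There is insufficient evidence to reject the null hypothesis; the result is not statistically significant at the 0.1 level.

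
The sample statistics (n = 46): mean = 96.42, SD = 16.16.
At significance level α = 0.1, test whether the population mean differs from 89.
One-sample t-test:
H₀: μ = 89
H₁: μ ≠ 89
df = n - 1 = 45
t = (x̄ - μ₀) / (s/√n) = (96.42 - 89) / (16.16/√46) = 3.114
p-value = 0.0032

Since p-value < α = 0.1, we reject H₀.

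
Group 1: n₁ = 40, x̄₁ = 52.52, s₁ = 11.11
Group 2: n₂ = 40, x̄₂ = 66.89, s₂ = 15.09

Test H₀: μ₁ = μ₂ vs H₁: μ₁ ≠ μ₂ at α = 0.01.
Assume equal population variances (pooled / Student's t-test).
Student's two-sample t-test (equal variances):
H₀: μ₁ = μ₂
H₁: μ₁ ≠ μ₂
df = n₁ + n₂ - 2 = 78
Pooled variance s_p² = [(n₁-1)s₁² + (n₂-1)s₂²] / (n₁ + n₂ - 2) = [(39)(11.11²) + (39)(15.09²)] / 78 = 175.5701
SE = √(s_p²(1/n₁ + 1/n₂)) = √(175.5701 × (1/40 + 1/40)) = 2.9629
t = (x̄₁ - x̄₂) / SE = (52.52 - 66.89) / 2.9629 = -14.37 / 2.9629 = -4.850
p-value < 0.0001

Since p-value < α = 0.01, we reject H₀.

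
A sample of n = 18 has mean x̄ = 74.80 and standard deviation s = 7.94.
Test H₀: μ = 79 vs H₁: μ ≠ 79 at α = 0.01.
One-sample t-test:
H₀: μ = 79
H₁: μ ≠ 79
df = n - 1 = 17
t = (x̄ - μ₀) / (s/√n) = (74.80 - 79) / (7.94/√18) = -2.244
p-value = 0.0384

Since p-value > α = 0.01, we fail to reject H₀.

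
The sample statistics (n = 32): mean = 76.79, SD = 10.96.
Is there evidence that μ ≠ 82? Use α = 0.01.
One-sample t-test:
H₀: μ = 82
H₁: μ ≠ 82
df = n - 1 = 31
t = (x̄ - μ₀) / (s/√n) = (76.79 - 82) / (10.96/√32) = -2.689
p-value = 0.0114

Since p-value > α = 0.01, we fail to reject H₀.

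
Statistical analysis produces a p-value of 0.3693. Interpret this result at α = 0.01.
Since p = 0.3693 > α = 0.01, fail to reject H₀.
There is insufficient evidence to reject the null hypothesis; the result is not statistically significant at the 0.01 level.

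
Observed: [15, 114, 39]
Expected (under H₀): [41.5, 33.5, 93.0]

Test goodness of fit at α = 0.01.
Chi-square goodness of fit test:
H₀: observed counts match expected distribution
H₁: observed counts differ from expected distribution
df = k - 1 = 2
χ² = Σ(O - E)²/E
   = (15 - 41.5)²/41.5 + (114 - 33.5)²/33.5 + (39 - 93.0)²/93.0
   = 16.922 + 193.440 + 31.355
   = 241.72
p-value < 0.0001

Since p-value < α = 0.01, we reject H₀.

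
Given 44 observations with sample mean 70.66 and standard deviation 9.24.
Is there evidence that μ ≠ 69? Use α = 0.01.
One-sample t-test:
H₀: μ = 69
H₁: μ ≠ 69
df = n - 1 = 43
t = (x̄ - μ₀) / (s/√n) = (70.66 - 69) / (9.24/√44) = 1.192
p-value = 0.2399

Since p-value > α = 0.01, we fail to reject H₀.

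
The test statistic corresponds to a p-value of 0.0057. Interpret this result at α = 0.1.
Since p = 0.0057 < α = 0.1, reject H₀.
There is sufficient evidence to reject the null hypothesis; the result is statistically significant at the 0.1 level.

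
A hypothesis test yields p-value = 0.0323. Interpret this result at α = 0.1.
Since p = 0.0323 < α = 0.1, reject H₀.
There is sufficient evidence to reject the null hypothesis; the result is statistically significant at the 0.1 level.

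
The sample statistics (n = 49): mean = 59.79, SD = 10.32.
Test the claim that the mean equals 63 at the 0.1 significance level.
One-sample t-test:
H₀: μ = 63
H₁: μ ≠ 63
df = n - 1 = 48
t = (x̄ - μ₀) / (s/√n) = (59.79 - 63) / (10.32/√49) = -2.177
p-value = 0.0344

Since p-value < α = 0.1, we reject H₀.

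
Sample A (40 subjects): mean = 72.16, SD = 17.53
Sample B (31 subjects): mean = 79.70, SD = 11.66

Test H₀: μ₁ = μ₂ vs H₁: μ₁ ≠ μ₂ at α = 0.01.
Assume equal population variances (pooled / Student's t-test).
Student's two-sample t-test (equal variances):
H₀: μ₁ = μ₂
H₁: μ₁ ≠ μ₂
df = n₁ + n₂ - 2 = 69
Pooled variance s_p² = [(n₁-1)s₁² + (n₂-1)s₂²] / (n₁ + n₂ - 2) = [(39)(17.53²) + (30)(11.66²)] / 69 = 232.8029
SE = √(s_p²(1/n₁ + 1/n₂)) = √(232.8029 × (1/40 + 1/31)) = 3.6510
t = (x̄₁ - x̄₂) / SE = (72.16 - 79.70) / 3.6510 = -7.54 / 3.6510 = -2.065
p-value = 0.0427

Since p-value > α = 0.01, we fail to reject H₀.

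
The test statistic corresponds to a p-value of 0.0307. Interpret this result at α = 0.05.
Since p = 0.0307 < α = 0.05, reject H₀.
There is sufficient evidence to reject the null hypothesis; the result is statistically significant at the 0.05 level.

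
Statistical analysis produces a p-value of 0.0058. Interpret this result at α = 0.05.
Since p = 0.0058 < α = 0.05, reject H₀.
There is sufficient evidence to reject the null hypothesis; the result is statistically significant at the 0.05 level.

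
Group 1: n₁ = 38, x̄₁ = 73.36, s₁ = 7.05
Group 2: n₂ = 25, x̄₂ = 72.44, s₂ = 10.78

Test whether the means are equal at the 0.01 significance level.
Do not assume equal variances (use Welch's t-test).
Welch's two-sample t-test:
H₀: μ₁ = μ₂
H₁: μ₁ ≠ μ₂
s₁²/n₁ = 7.05²/38 = 1.3080,  s₂²/n₂ = 10.78²/25 = 4.6483
SE = √(s₁²/n₁ + s₂²/n₂) = √(1.3080 + 4.6483) = 2.4406
df (Welch-Satterthwaite) = (s₁²/n₁ + s₂²/n₂)² / [(s₁²/n₁)²/(n₁-1) + (s₂²/n₂)²/(n₂-1)] ≈ 37.48
t = (x̄₁ - x̄₂) / SE = (73.36 - 72.44) / 2.4406 = 0.92 / 2.4406 = 0.377
p-value = 0.7083

Since p-value > α = 0.01, we fail to reject H₀.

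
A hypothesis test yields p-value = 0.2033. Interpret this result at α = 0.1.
Since p = 0.2033 > α = 0.1, fail to reject H₀.
There is insufficient evidence to reject the null hypothesis; the result is not statistically significant at the 0.1 level.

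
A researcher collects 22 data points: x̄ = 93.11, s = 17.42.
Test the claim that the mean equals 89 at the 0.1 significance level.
One-sample t-test:
H₀: μ = 89
H₁: μ ≠ 89
df = n - 1 = 21
t = (x̄ - μ₀) / (s/√n) = (93.11 - 89) / (17.42/√22) = 1.107
p-value = 0.2810

Since p-value > α = 0.1, we fail to reject H₀.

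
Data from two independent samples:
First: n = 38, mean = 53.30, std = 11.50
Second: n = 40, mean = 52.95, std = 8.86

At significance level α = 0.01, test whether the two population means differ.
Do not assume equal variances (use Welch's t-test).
Welch's two-sample t-test:
H₀: μ₁ = μ₂
H₁: μ₁ ≠ μ₂
s₁²/n₁ = 11.50²/38 = 3.4803,  s₂²/n₂ = 8.86²/40 = 1.9625
SE = √(s₁²/n₁ + s₂²/n₂) = √(3.4803 + 1.9625) = 2.3330
df (Welch-Satterthwaite) = (s₁²/n₁ + s₂²/n₂)² / [(s₁²/n₁)²/(n₁-1) + (s₂²/n₂)²/(n₂-1)] ≈ 69.52
t = (x̄₁ - x̄₂) / SE = (53.30 - 52.95) / 2.3330 = 0.35 / 2.3330 = 0.150
p-value = 0.8812

Since p-value > α = 0.01, we fail to reject H₀.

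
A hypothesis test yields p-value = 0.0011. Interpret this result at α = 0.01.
Since p = 0.0011 < α = 0.01, reject H₀.
There is sufficient evidence to reject the null hypothesis; the result is statistically significant at the 0.01 level.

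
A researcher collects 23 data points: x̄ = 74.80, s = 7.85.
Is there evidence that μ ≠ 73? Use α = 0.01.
One-sample t-test:
H₀: μ = 73
H₁: μ ≠ 73
df = n - 1 = 22
t = (x̄ - μ₀) / (s/√n) = (74.80 - 73) / (7.85/√23) = 1.100
p-value = 0.2834

Since p-value > α = 0.01, we fail to reject H₀.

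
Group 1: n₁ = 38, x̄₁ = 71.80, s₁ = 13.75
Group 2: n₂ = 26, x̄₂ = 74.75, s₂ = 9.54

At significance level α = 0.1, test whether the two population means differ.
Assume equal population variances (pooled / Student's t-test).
Student's two-sample t-test (equal variances):
H₀: μ₁ = μ₂
H₁: μ₁ ≠ μ₂
df = n₁ + n₂ - 2 = 62
Pooled variance s_p² = [(n₁-1)s₁² + (n₂-1)s₂²] / (n₁ + n₂ - 2) = [(37)(13.75²) + (25)(9.54²)] / 62 = 149.5258
SE = √(s_p²(1/n₁ + 1/n₂)) = √(149.5258 × (1/38 + 1/26)) = 3.1122
t = (x̄₁ - x̄₂) / SE = (71.80 - 74.75) / 3.1122 = -2.95 / 3.1122 = -0.948
p-value = 0.3469

Since p-value > α = 0.1, we fail to reject H₀.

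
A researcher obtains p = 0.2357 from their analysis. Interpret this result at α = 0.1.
Since p = 0.2357 > α = 0.1, fail to reject H₀.
There is insufficient evidence to reject the null hypothesis; the result is not statistically significant at the 0.1 level.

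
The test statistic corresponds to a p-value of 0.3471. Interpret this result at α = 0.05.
Since p = 0.3471 > α = 0.05, fail to reject H₀.
There is insufficient evidence to reject the null hypothesis; the result is not statistically significant at the 0.05 level.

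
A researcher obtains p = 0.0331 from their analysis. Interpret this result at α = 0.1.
Since p = 0.0331 < α = 0.1, reject H₀.
There is sufficient evidence to reject the null hypothesis; the result is statistically significant at the 0.1 level.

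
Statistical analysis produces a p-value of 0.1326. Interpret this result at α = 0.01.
Since p = 0.1326 > α = 0.01, fail to reject H₀.
There is insufficient evidence to reject the null hypothesis; the result is not statistically significant at the 0.01 level.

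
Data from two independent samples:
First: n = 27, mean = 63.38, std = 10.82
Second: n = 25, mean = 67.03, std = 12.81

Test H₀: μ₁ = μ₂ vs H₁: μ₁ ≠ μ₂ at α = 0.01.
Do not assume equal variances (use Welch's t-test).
Welch's two-sample t-test:
H₀: μ₁ = μ₂
H₁: μ₁ ≠ μ₂
s₁²/n₁ = 10.82²/27 = 4.3360,  s₂²/n₂ = 12.81²/25 = 6.5638
SE = √(s₁²/n₁ + s₂²/n₂) = √(4.3360 + 6.5638) = 3.3015
df (Welch-Satterthwaite) = (s₁²/n₁ + s₂²/n₂)² / [(s₁²/n₁)²/(n₁-1) + (s₂²/n₂)²/(n₂-1)] ≈ 47.18
t = (x̄₁ - x̄₂) / SE = (63.38 - 67.03) / 3.3015 = -3.65 / 3.3015 = -1.106
p-value = 0.2745

Since p-value > α = 0.01, we fail to reject H₀.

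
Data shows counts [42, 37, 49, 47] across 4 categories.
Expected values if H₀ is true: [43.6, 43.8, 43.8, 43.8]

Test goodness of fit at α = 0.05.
Chi-square goodness of fit test:
H₀: observed counts match expected distribution
H₁: observed counts differ from expected distribution
df = k - 1 = 3
χ² = Σ(O - E)²/E
   = (42 - 43.6)²/43.6 + (37 - 43.8)²/43.8 + (49 - 43.8)²/43.8 + (47 - 43.8)²/43.8
   = 0.059 + 1.056 + 0.617 + 0.234
   = 1.97
p-value = 0.5796

Since p-value > α = 0.05, we fail to reject H₀.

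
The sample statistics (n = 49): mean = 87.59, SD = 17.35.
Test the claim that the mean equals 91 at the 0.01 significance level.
One-sample t-test:
H₀: μ = 91
H₁: μ ≠ 91
df = n - 1 = 48
t = (x̄ - μ₀) / (s/√n) = (87.59 - 91) / (17.35/√49) = -1.376
p-value = 0.1753

Since p-value > α = 0.01, we fail to reject H₀.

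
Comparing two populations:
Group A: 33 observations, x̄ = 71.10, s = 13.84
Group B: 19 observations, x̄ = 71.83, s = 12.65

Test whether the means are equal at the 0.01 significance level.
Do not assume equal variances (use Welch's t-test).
Welch's two-sample t-test:
H₀: μ₁ = μ₂
H₁: μ₁ ≠ μ₂
s₁²/n₁ = 13.84²/33 = 5.8044,  s₂²/n₂ = 12.65²/19 = 8.4222
SE = √(s₁²/n₁ + s₂²/n₂) = √(5.8044 + 8.4222) = 3.7718
df (Welch-Satterthwaite) = (s₁²/n₁ + s₂²/n₂)² / [(s₁²/n₁)²/(n₁-1) + (s₂²/n₂)²/(n₂-1)] ≈ 40.53
t = (x̄₁ - x̄₂) / SE = (71.10 - 71.83) / 3.7718 = -0.73 / 3.7718 = -0.194
p-value = 0.8475

Since p-value > α = 0.01, we fail to reject H₀.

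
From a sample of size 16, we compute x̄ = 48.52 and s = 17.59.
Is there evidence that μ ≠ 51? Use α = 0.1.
One-sample t-test:
H₀: μ = 51
H₁: μ ≠ 51
df = n - 1 = 15
t = (x̄ - μ₀) / (s/√n) = (48.52 - 51) / (17.59/√16) = -0.564
p-value = 0.5811

Since p-value > α = 0.1, we fail to reject H₀.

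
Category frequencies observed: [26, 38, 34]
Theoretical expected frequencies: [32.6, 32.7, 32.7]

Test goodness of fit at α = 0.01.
Chi-square goodness of fit test:
H₀: observed counts match expected distribution
H₁: observed counts differ from expected distribution
df = k - 1 = 2
χ² = Σ(O - E)²/E
   = (26 - 32.6)²/32.6 + (38 - 32.7)²/32.7 + (34 - 32.7)²/32.7
   = 1.336 + 0.859 + 0.052
   = 2.25
p-value = 0.3252

Since p-value > α = 0.01, we fail to reject H₀.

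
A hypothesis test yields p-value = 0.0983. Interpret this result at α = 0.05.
Since p = 0.0983 > α = 0.05, fail to reject H₀.
There is insufficient evidence to reject the null hypothesis; the result is not statistically significant at the 0.05 level.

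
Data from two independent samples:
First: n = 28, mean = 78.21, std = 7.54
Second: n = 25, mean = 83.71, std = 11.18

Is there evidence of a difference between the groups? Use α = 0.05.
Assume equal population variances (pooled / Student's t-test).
Student's two-sample t-test (equal variances):
H₀: μ₁ = μ₂
H₁: μ₁ ≠ μ₂
df = n₁ + n₂ - 2 = 51
Pooled variance s_p² = [(n₁-1)s₁² + (n₂-1)s₂²] / (n₁ + n₂ - 2) = [(27)(7.54²) + (24)(11.18²)] / 51 = 88.9179
SE = √(s_p²(1/n₁ + 1/n₂)) = √(88.9179 × (1/28 + 1/25)) = 2.5947
t = (x̄₁ - x̄₂) / SE = (78.21 - 83.71) / 2.5947 = -5.50 / 2.5947 = -2.120
p-value = 0.0389

Since p-value < α = 0.05, we reject H₀.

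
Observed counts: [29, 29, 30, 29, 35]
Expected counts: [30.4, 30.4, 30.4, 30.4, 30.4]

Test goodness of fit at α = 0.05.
Chi-square goodness of fit test:
H₀: observed counts match expected distribution
H₁: observed counts differ from expected distribution
df = k - 1 = 4
χ² = Σ(O - E)²/E
   = (29 - 30.4)²/30.4 + (29 - 30.4)²/30.4 + (30 - 30.4)²/30.4 + (29 - 30.4)²/30.4 + (35 - 30.4)²/30.4
   = 0.064 + 0.064 + 0.005 + 0.064 + 0.696
   = 0.89
p-value = 0.9253

Since p-value > α = 0.05, we fail to reject H₀.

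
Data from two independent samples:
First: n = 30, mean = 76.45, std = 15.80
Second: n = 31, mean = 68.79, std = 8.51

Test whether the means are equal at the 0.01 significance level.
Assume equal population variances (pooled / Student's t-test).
Student's two-sample t-test (equal variances):
H₀: μ₁ = μ₂
H₁: μ₁ ≠ μ₂
df = n₁ + n₂ - 2 = 59
Pooled variance s_p² = [(n₁-1)s₁² + (n₂-1)s₂²] / (n₁ + n₂ - 2) = [(29)(15.80²) + (30)(8.51²)] / 59 = 159.5282
SE = √(s_p²(1/n₁ + 1/n₂)) = √(159.5282 × (1/30 + 1/31)) = 3.2348
t = (x̄₁ - x̄₂) / SE = (76.45 - 68.79) / 3.2348 = 7.66 / 3.2348 = 2.368
p-value = 0.0212

Since p-value > α = 0.01, we fail to reject H₀.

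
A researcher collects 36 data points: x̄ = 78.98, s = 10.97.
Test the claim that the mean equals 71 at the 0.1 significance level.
One-sample t-test:
H₀: μ = 71
H₁: μ ≠ 71
df = n - 1 = 35
t = (x̄ - μ₀) / (s/√n) = (78.98 - 71) / (10.97/√36) = 4.365
p-value = 0.0001

Since p-value < α = 0.1, we reject H₀.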